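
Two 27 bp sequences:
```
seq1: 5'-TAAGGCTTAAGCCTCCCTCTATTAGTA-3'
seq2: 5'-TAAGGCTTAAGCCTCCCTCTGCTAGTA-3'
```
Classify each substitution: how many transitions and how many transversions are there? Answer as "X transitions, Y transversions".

2 transitions, 0 transversions

Transitions (purine↔purine or pyrimidine↔pyrimidine): 21 A→G, 22 T→C.
Transversions (purine↔pyrimidine): none.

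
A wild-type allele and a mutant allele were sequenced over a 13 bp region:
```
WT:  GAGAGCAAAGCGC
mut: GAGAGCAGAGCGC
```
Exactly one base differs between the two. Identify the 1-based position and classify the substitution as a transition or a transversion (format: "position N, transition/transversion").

position 8, transition

Position 8 changes A→G. A is a purine and G is a purine, so this is a transition.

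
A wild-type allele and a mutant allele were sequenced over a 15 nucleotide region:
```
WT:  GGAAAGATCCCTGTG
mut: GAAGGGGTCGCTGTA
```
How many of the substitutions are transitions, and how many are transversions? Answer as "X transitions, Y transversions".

5 transitions, 1 transversion

Mismatches (1-based):
base 2: G→A (purine→purine, transition)
base 4: A→G (purine→purine, transition)
base 5: A→G (purine→purine, transition)
base 7: A→G (purine→purine, transition)
base 10: C→G (pyrimidine→purine, transversion)
base 15: G→A (purine→purine, transition)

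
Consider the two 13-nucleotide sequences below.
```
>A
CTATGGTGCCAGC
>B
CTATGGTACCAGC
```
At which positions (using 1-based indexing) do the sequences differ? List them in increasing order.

Differences at position 8 (G→A).

8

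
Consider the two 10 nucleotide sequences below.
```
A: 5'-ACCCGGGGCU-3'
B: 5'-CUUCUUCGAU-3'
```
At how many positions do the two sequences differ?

7

The sequences differ at positions 1, 2, 3, 5, 6, 7, 9 (1-based) — 7 in total.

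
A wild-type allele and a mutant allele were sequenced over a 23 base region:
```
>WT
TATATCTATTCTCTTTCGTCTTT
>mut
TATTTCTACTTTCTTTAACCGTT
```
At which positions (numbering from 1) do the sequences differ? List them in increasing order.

4, 9, 11, 17, 18, 19, 21

Scanning 1-based: 4: A/T; 9: T/C; 11: C/T; 17: C/A; 18: G/A; 19: T/C; 21: T/G.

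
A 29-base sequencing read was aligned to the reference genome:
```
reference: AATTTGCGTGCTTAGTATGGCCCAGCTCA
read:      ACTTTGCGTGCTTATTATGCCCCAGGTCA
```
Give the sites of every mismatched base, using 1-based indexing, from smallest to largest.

Differences at site 2 (A→C), site 15 (G→T), site 20 (G→C), site 26 (C→G).

2, 15, 20, 26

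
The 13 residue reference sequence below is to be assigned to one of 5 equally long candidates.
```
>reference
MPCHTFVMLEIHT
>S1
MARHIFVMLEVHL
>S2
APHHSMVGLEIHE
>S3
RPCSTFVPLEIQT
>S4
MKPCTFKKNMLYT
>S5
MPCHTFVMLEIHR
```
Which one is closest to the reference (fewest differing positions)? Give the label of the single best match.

S1 differs at 5 positions; S2 differs at 6 positions; S3 differs at 4 positions; S4 differs at 9 positions; S5 differs at 1 position. The closest is S5.

S5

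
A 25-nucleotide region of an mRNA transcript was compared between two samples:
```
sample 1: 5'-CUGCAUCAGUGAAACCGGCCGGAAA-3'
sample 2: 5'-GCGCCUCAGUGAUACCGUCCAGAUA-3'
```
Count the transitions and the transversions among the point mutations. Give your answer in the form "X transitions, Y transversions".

2 transitions, 5 transversions

Mismatches (1-based):
base 1: C→G (pyrimidine→purine, transversion)
base 2: U→C (pyrimidine→pyrimidine, transition)
base 5: A→C (purine→pyrimidine, transversion)
base 13: A→U (purine→pyrimidine, transversion)
base 18: G→U (purine→pyrimidine, transversion)
base 21: G→A (purine→purine, transition)
base 24: A→U (purine→pyrimidine, transversion)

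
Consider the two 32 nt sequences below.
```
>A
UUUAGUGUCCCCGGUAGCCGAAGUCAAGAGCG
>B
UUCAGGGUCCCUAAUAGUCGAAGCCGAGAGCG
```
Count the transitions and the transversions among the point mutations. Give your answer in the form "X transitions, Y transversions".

Mismatches (1-based):
site 3: U→C (pyrimidine→pyrimidine, transition)
site 6: U→G (pyrimidine→purine, transversion)
site 12: C→U (pyrimidine→pyrimidine, transition)
site 13: G→A (purine→purine, transition)
site 14: G→A (purine→purine, transition)
site 18: C→U (pyrimidine→pyrimidine, transition)
site 24: U→C (pyrimidine→pyrimidine, transition)
site 26: A→G (purine→purine, transition)

7 transitions, 1 transversion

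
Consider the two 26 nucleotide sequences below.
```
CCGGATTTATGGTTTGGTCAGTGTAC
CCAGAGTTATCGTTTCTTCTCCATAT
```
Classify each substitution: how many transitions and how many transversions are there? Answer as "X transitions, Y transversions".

4 transitions, 6 transversions

Mismatches (1-based):
site 3: G→A (purine→purine, transition)
site 6: T→G (pyrimidine→purine, transversion)
site 11: G→C (purine→pyrimidine, transversion)
site 16: G→C (purine→pyrimidine, transversion)
site 17: G→T (purine→pyrimidine, transversion)
site 20: A→T (purine→pyrimidine, transversion)
site 21: G→C (purine→pyrimidine, transversion)
site 22: T→C (pyrimidine→pyrimidine, transition)
site 23: G→A (purine→purine, transition)
site 26: C→T (pyrimidine→pyrimidine, transition)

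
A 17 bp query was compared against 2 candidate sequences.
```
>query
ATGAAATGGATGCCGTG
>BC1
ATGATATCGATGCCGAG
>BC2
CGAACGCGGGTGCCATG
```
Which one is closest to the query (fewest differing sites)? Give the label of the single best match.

BC1

BC1 differs at 3 sites; BC2 differs at 8 sites. The closest is BC1.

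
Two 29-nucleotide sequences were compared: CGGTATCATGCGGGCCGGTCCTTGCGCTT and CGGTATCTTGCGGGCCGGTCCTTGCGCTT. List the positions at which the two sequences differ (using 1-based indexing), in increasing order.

8

Scanning 1-based: 8: A/T.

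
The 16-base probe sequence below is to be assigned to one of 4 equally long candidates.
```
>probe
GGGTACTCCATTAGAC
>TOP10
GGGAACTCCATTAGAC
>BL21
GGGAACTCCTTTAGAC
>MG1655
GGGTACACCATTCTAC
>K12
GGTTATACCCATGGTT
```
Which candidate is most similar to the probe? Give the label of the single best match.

TOP10

Hamming distances to probe — TOP10: 1; BL21: 2; MG1655: 3; K12: 8.
Smallest is TOP10 with 1 mismatch.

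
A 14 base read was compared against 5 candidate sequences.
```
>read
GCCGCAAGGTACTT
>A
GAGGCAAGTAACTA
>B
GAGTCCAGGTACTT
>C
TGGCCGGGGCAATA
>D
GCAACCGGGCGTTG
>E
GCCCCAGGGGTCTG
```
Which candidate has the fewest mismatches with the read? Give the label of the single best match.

B

A differs at 5 bases; B differs at 4 bases; C differs at 9 bases; D differs at 8 bases; E differs at 5 bases. The closest is B.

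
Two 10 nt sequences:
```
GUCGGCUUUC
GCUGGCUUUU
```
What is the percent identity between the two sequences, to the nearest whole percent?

70%

Mismatches at positions 2, 3, 10 (1-based): 3 of 10.
Identical positions: 7/10 = 70% → 70%.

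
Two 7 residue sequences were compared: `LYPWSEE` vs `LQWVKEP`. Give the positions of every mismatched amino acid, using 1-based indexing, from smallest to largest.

Scanning 1-based: 2: Y/Q; 3: P/W; 4: W/V; 5: S/K; 7: E/P.

2, 3, 4, 5, 7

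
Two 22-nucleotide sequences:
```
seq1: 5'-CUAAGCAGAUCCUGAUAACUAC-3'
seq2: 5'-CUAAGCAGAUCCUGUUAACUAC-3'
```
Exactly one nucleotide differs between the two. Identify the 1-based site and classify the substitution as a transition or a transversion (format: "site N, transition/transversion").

site 15, transversion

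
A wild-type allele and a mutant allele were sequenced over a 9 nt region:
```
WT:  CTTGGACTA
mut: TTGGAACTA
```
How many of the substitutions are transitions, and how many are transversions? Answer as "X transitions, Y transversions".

Mismatches (1-based):
base 1: C→T (pyrimidine→pyrimidine, transition)
base 3: T→G (pyrimidine→purine, transversion)
base 5: G→A (purine→purine, transition)

2 transitions, 1 transversion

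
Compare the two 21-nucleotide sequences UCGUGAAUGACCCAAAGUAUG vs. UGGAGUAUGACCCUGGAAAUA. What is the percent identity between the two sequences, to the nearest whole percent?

Mismatches at positions 2, 4, 6, 14, 15, 16, 17, 18, 21 (1-based): 9 of 21.
Identical positions: 12/21 = 57.14% → 57%.

57%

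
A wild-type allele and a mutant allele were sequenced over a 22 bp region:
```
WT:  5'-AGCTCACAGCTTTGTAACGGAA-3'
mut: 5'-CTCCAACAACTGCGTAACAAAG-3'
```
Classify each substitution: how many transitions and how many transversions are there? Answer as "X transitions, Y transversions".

Transitions (purine↔purine or pyrimidine↔pyrimidine): 4 T→C, 9 G→A, 13 T→C, 19 G→A, 20 G→A, 22 A→G.
Transversions (purine↔pyrimidine): 1 A→C, 2 G→T, 5 C→A, 12 T→G.

6 transitions, 4 transversions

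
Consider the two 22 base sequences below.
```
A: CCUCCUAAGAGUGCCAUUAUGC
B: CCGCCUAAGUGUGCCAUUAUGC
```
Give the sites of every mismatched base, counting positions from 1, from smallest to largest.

3, 10

Differences at site 3 (U→G), site 10 (A→U).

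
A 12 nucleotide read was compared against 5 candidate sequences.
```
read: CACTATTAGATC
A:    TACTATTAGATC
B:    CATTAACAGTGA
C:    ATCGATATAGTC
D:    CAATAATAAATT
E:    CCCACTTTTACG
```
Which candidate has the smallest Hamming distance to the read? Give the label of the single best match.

A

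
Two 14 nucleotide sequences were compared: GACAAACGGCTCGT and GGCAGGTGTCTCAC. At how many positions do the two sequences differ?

Comparing position by position, 7 positions differ: 2 (A/G), 5 (A/G), 6 (A/G), 7 (C/T), 9 (G/T), 13 (G/A), 14 (T/C).

7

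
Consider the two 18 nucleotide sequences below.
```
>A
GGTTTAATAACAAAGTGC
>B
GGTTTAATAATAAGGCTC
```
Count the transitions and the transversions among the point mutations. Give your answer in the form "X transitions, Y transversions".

3 transitions, 1 transversion

Mismatches (1-based):
site 11: C→T (pyrimidine→pyrimidine, transition)
site 14: A→G (purine→purine, transition)
site 16: T→C (pyrimidine→pyrimidine, transition)
site 17: G→T (purine→pyrimidine, transversion)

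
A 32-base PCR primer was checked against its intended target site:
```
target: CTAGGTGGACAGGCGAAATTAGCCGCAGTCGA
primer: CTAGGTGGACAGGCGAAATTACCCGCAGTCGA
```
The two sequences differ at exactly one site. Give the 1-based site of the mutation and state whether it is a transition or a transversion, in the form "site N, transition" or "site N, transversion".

The sequences differ only at site 22: G→C (purine→pyrimidine), a transversion.

site 22, transversion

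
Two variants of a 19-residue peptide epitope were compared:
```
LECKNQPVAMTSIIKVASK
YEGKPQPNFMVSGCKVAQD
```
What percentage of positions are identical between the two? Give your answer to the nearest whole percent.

Mismatches at positions 1, 3, 5, 8, 9, 11, 13, 14, 18, 19 (1-based): 10 of 19.
Identical positions: 9/19 = 47.37% → 47%.

47%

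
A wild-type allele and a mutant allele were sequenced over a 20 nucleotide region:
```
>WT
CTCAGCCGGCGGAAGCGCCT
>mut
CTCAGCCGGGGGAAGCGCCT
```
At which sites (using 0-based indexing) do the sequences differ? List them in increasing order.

9

Differences at site 9 (C→G).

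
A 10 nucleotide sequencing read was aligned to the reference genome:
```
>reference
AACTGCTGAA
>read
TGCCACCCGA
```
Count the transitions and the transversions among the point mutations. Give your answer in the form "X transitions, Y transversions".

5 transitions, 2 transversions

Transitions (purine↔purine or pyrimidine↔pyrimidine): 2 A→G, 4 T→C, 5 G→A, 7 T→C, 9 A→G.
Transversions (purine↔pyrimidine): 1 A→T, 8 G→C.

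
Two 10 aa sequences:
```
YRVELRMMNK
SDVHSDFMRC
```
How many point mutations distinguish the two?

Comparing position by position, 8 residues differ: 1 (Y/S), 2 (R/D), 4 (E/H), 5 (L/S), 6 (R/D), 7 (M/F), 9 (N/R), 10 (K/C).

8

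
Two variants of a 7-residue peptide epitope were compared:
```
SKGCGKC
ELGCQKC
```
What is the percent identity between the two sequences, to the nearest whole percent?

3 positions differ (1, 2, 5), so 4 of 7 match: 4/7 = 57.14%.

57%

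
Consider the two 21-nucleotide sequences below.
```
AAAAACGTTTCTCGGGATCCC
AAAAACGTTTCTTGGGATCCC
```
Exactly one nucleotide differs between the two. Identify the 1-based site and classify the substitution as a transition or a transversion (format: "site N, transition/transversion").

site 13, transition

Site 13 changes C→T. C is a pyrimidine and T is a pyrimidine, so this is a transition.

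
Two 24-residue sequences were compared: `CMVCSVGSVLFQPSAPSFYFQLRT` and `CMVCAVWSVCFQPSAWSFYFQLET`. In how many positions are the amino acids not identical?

Mismatches (1-based): position 5: S→A; position 7: G→W; position 10: L→C; position 16: P→W; position 23: R→E.

5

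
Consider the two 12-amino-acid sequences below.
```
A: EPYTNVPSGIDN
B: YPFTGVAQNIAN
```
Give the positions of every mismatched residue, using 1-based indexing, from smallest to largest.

Scanning 1-based: 1: E/Y; 3: Y/F; 5: N/G; 7: P/A; 8: S/Q; 9: G/N; 11: D/A.

1, 3, 5, 7, 8, 9, 11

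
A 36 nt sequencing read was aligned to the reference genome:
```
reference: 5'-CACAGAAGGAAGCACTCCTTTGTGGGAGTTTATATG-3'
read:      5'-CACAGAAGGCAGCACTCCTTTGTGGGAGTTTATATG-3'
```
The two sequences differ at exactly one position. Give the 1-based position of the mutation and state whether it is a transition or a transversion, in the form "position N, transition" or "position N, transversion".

The sequences differ only at position 10: A→C (purine→pyrimidine), a transversion.

position 10, transversion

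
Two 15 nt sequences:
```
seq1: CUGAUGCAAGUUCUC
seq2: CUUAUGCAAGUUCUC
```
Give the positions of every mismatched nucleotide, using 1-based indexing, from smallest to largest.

3

Scanning 1-based: 3: G/U.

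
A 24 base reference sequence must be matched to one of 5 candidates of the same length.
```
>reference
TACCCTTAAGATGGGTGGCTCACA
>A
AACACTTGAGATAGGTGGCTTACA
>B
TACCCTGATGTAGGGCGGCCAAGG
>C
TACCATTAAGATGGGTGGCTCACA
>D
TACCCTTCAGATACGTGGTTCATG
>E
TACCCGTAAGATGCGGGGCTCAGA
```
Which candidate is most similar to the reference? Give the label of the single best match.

A differs at 5 bases; B differs at 9 bases; C differs at 1 base; D differs at 6 bases; E differs at 4 bases. The closest is C.

C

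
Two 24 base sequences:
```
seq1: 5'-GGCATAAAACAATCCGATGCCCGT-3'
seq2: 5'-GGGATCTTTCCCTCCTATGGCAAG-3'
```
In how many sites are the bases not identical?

12

Comparing position by position, 12 sites differ: 3 (C/G), 6 (A/C), 7 (A/T), 8 (A/T), 9 (A/T), 11 (A/C), 12 (A/C), 16 (G/T), 20 (C/G), 22 (C/A), 23 (G/A), 24 (T/G).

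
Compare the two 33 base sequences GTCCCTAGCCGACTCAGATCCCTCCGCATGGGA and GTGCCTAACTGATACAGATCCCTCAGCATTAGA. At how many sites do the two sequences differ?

Comparing position by position, 8 sites differ: 3 (C/G), 8 (G/A), 10 (C/T), 13 (C/T), 14 (T/A), 25 (C/A), 30 (G/T), 31 (G/A).

8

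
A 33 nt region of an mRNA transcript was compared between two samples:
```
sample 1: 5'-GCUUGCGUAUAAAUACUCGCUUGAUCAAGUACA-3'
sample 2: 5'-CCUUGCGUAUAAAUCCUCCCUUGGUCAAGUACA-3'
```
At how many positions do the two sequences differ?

The sequences differ at positions 1, 15, 19, 24 (1-based) — 4 in total.

4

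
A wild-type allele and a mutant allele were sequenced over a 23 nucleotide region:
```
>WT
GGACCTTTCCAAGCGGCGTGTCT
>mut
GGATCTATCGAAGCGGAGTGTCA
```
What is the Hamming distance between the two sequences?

Comparing position by position, 5 bases differ: 4 (C/T), 7 (T/A), 10 (C/G), 17 (C/A), 23 (T/A).

5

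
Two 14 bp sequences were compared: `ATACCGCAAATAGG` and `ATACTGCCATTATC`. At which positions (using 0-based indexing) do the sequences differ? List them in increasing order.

Differences at position 4 (C→T), position 7 (A→C), position 9 (A→T), position 12 (G→T), position 13 (G→C).

4, 7, 9, 12, 13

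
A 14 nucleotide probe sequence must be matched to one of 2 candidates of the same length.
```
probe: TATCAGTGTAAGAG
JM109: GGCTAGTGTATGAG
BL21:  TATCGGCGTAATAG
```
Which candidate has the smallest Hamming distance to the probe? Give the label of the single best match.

Hamming distances to probe — JM109: 5; BL21: 3.
Smallest is BL21 with 3 mismatches.

BL21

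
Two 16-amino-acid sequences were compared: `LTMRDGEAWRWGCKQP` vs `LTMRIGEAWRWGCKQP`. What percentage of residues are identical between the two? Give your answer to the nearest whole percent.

1 position differs (5), so 15 of 16 match: 15/16 = 93.75%.

94%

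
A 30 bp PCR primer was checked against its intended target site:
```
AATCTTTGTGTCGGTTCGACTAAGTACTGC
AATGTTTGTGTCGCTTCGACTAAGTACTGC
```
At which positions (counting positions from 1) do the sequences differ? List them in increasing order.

4, 14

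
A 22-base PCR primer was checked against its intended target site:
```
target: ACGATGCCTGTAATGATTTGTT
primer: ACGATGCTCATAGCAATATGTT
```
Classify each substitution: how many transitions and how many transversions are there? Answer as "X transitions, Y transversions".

6 transitions, 1 transversion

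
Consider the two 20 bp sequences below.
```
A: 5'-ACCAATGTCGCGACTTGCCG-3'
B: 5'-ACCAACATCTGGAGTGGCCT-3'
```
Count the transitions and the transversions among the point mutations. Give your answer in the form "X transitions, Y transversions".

2 transitions, 5 transversions

Transitions (purine↔purine or pyrimidine↔pyrimidine): 6 T→C, 7 G→A.
Transversions (purine↔pyrimidine): 10 G→T, 11 C→G, 14 C→G, 16 T→G, 20 G→T.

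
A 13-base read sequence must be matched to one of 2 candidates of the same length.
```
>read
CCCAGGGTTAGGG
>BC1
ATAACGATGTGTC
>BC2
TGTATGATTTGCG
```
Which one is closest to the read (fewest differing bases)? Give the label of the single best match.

BC2

BC1 differs at 9 bases; BC2 differs at 7 bases. The closest is BC2.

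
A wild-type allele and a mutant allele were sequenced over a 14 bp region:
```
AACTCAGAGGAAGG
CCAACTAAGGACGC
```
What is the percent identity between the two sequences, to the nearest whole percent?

Mismatches at positions 1, 2, 3, 4, 6, 7, 12, 14 (1-based): 8 of 14.
Identical positions: 6/14 = 42.86% → 43%.

43%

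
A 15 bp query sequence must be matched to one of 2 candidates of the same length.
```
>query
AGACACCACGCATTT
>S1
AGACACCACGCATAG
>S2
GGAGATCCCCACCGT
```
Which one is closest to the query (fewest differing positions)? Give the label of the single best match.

S1

S1 differs at 2 positions; S2 differs at 9 positions. The closest is S1.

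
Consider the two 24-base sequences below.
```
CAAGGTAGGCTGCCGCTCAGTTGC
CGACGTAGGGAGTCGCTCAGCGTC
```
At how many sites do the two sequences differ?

8

Comparing position by position, 8 sites differ: 2 (A/G), 4 (G/C), 10 (C/G), 11 (T/A), 13 (C/T), 21 (T/C), 22 (T/G), 23 (G/T).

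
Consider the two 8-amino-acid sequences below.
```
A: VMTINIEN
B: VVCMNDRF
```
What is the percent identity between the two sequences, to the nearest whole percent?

Mismatches at positions 2, 3, 4, 6, 7, 8 (1-based): 6 of 8.
Identical positions: 2/8 = 25% → 25%.

25%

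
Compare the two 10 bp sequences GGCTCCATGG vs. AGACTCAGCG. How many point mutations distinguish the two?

Mismatches (1-based): base 1: G→A; base 3: C→A; base 4: T→C; base 5: C→T; base 8: T→G; base 9: G→C.

6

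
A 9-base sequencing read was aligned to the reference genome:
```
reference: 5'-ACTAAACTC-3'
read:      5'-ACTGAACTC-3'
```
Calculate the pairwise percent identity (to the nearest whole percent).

89%

1 position differs (4), so 8 of 9 match: 8/9 = 88.89%.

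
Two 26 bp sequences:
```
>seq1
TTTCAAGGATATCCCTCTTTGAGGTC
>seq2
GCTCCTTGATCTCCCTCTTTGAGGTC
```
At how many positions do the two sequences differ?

6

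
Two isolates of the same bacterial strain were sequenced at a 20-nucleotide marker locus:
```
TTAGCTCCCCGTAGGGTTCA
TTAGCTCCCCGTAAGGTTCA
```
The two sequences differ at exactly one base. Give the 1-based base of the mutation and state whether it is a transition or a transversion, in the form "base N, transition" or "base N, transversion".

base 14, transition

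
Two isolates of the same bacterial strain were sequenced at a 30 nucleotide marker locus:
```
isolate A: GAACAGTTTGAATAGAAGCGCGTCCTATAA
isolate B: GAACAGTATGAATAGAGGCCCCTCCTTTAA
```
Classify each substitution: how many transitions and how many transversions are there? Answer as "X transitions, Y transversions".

1 transition, 4 transversions

Transitions (purine↔purine or pyrimidine↔pyrimidine): 17 A→G.
Transversions (purine↔pyrimidine): 8 T→A, 20 G→C, 22 G→C, 27 A→T.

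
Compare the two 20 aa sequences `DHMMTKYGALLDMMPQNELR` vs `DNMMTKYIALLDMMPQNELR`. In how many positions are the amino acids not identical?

2

Comparing position by position, 2 positions differ: 2 (H/N), 8 (G/I).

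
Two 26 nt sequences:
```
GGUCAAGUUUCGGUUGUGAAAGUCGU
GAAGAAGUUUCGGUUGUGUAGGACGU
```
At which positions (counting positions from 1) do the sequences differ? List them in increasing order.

Scanning 1-based: 2: G/A; 3: U/A; 4: C/G; 19: A/U; 21: A/G; 23: U/A.

2, 3, 4, 19, 21, 23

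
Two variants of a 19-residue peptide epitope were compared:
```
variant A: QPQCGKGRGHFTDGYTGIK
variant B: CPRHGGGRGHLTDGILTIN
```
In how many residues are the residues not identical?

The sequences differ at residues 1, 3, 4, 6, 11, 15, 16, 17, 19 (1-based) — 9 in total.

9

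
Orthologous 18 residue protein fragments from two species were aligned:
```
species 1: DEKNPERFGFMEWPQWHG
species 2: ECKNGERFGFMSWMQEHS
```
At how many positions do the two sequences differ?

7

Mismatches (1-based): position 1: D→E; position 2: E→C; position 5: P→G; position 12: E→S; position 14: P→M; position 16: W→E; position 18: G→S.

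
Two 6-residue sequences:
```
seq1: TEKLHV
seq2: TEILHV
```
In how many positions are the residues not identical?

Comparing position by position, 1 position differs: 3 (K/I).

1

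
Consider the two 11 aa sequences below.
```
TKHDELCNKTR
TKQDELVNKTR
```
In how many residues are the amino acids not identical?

Mismatches (1-based): residue 3: H→Q; residue 7: C→V.

2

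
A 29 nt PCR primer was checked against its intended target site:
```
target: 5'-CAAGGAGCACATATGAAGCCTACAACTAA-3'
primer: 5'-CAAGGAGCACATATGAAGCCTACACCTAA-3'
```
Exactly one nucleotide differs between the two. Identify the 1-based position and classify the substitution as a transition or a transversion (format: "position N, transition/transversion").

position 25, transversion

The sequences differ only at position 25: A→C (purine→pyrimidine), a transversion.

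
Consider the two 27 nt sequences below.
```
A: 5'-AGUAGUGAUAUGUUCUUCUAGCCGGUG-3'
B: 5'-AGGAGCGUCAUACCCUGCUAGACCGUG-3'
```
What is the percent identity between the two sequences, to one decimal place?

63.0%

10 positions differ (3, 6, 8, 9, 12, 13, 14, 17, 22, 24), so 17 of 27 match: 17/27 = 62.96%.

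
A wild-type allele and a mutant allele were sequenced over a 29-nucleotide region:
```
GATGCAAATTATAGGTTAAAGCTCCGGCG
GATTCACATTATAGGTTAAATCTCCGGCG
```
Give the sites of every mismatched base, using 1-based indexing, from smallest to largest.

4, 7, 21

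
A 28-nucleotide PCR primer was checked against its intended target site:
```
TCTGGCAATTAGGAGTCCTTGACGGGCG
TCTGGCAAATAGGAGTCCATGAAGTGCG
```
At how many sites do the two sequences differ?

Mismatches (1-based): site 9: T→A; site 19: T→A; site 23: C→A; site 25: G→T.

4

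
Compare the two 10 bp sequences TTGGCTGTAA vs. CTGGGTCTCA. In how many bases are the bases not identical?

Mismatches (1-based): base 1: T→C; base 5: C→G; base 7: G→C; base 9: A→C.

4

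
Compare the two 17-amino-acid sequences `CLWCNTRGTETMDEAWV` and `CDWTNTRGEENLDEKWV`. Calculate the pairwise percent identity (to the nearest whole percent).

6 positions differ (2, 4, 9, 11, 12, 15), so 11 of 17 match: 11/17 = 64.71%.

65%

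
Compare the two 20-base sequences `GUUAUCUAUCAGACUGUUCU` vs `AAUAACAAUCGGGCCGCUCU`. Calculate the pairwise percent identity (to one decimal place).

Mismatches at positions 1, 2, 5, 7, 11, 13, 15, 17 (1-based): 8 of 20.
Identical positions: 12/20 = 60% → 60.0%.

60.0%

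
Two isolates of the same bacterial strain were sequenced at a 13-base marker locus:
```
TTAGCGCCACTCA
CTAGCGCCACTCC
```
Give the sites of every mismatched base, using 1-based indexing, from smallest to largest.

1, 13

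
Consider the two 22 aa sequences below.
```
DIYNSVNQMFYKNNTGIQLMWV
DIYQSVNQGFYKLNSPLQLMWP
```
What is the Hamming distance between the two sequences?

Comparing position by position, 7 positions differ: 4 (N/Q), 9 (M/G), 13 (N/L), 15 (T/S), 16 (G/P), 17 (I/L), 22 (V/P).

7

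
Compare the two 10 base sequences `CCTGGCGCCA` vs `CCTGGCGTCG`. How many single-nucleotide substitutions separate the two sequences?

2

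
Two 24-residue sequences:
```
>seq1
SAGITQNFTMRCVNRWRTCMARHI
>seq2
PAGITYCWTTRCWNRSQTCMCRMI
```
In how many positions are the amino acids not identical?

Comparing position by position, 10 positions differ: 1 (S/P), 6 (Q/Y), 7 (N/C), 8 (F/W), 10 (M/T), 13 (V/W), 16 (W/S), 17 (R/Q), 21 (A/C), 23 (H/M).

10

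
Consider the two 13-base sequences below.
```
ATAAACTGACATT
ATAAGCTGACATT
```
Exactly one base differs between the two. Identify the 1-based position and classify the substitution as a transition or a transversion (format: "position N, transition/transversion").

position 5, transition

Position 5 changes A→G. A is a purine and G is a purine, so this is a transition.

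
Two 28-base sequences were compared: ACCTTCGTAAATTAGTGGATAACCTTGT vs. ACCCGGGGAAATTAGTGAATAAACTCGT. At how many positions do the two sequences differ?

Comparing position by position, 7 positions differ: 4 (T/C), 5 (T/G), 6 (C/G), 8 (T/G), 18 (G/A), 23 (C/A), 26 (T/C).

7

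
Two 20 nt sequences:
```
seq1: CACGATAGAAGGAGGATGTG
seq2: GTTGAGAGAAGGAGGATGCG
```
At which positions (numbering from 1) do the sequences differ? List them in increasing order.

1, 2, 3, 6, 19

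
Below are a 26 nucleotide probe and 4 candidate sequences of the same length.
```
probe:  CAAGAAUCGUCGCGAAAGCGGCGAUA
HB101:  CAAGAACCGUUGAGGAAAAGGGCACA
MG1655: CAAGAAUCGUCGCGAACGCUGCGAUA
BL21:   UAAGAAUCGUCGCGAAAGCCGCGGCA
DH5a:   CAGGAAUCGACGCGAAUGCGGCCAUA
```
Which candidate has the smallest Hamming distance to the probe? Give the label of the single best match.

Hamming distances to probe — HB101: 9; MG1655: 2; BL21: 4; DH5a: 4.
Smallest is MG1655 with 2 mismatches.

MG1655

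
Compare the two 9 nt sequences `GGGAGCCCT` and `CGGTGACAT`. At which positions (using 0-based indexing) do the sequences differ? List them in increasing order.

Differences at position 0 (G→C), position 3 (A→T), position 5 (C→A), position 7 (C→A).

0, 3, 5, 7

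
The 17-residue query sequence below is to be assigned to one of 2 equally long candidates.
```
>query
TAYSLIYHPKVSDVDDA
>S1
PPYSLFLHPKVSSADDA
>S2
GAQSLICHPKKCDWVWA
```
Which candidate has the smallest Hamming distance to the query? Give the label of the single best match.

S1 differs at 6 positions; S2 differs at 8 positions. The closest is S1.

S1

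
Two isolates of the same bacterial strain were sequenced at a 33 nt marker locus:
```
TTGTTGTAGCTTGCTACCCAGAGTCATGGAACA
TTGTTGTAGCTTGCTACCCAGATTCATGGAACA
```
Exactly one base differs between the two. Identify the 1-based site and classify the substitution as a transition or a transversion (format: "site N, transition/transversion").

Site 23 changes G→T. G is a purine and T is a pyrimidine, so this is a transversion.

site 23, transversion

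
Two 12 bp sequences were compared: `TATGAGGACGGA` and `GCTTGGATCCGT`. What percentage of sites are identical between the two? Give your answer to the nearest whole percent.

33%

8 positions differ (1, 2, 4, 5, 7, 8, 10, 12), so 4 of 12 match: 4/12 = 33.33%.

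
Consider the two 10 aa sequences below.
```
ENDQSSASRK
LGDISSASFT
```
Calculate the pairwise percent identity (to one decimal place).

50.0%

Mismatches at positions 1, 2, 4, 9, 10 (1-based): 5 of 10.
Identical positions: 5/10 = 50% → 50.0%.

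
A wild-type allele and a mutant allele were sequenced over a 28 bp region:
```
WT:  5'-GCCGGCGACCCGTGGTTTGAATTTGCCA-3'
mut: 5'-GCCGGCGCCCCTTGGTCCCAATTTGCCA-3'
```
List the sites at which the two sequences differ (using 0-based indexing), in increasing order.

Scanning 0-based: 7: A/C; 11: G/T; 16: T/C; 17: T/C; 18: G/C.

7, 11, 16, 17, 18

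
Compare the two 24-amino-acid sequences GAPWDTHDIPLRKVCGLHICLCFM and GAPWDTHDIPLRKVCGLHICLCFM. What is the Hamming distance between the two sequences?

The two sequences are identical at every position.

0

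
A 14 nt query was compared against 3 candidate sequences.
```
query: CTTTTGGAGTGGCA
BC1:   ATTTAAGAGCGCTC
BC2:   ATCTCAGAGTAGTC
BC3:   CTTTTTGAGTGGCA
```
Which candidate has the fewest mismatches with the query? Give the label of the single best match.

BC3

Hamming distances to query — BC1: 7; BC2: 7; BC3: 1.
Smallest is BC3 with 1 mismatch.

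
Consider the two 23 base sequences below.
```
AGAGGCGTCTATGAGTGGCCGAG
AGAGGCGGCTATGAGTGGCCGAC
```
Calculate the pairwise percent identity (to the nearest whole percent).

91%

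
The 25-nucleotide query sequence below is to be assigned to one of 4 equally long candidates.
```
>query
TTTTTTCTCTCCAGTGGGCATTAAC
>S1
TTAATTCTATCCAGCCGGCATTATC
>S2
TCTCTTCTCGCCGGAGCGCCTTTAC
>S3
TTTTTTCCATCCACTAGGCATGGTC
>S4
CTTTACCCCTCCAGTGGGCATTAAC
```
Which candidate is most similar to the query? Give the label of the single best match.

S4

Hamming distances to query — S1: 6; S2: 8; S3: 7; S4: 4.
Smallest is S4 with 4 mismatches.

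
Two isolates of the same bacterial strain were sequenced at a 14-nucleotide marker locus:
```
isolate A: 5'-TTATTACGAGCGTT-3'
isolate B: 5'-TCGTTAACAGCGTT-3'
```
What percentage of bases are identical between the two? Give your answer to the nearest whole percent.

4 positions differ (2, 3, 7, 8), so 10 of 14 match: 10/14 = 71.43%.

71%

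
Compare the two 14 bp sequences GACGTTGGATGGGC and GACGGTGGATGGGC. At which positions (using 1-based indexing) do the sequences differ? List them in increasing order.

Scanning 1-based: 5: T/G.

5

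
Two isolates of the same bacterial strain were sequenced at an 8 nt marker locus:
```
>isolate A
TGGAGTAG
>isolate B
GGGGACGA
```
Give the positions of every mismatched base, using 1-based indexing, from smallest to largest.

Differences at position 1 (T→G), position 4 (A→G), position 5 (G→A), position 6 (T→C), position 7 (A→G), position 8 (G→A).

1, 4, 5, 6, 7, 8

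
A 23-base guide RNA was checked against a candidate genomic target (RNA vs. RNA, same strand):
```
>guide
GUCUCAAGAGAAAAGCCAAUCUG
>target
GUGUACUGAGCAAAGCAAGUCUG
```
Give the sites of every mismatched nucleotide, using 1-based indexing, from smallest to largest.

3, 5, 6, 7, 11, 17, 19

Scanning 1-based: 3: C/G; 5: C/A; 6: A/C; 7: A/U; 11: A/C; 17: C/A; 19: A/G.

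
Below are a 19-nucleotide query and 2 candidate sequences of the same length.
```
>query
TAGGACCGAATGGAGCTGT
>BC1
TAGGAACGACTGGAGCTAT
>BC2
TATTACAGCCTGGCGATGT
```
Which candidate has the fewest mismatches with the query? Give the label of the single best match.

BC1 differs at 3 positions; BC2 differs at 7 positions. The closest is BC1.

BC1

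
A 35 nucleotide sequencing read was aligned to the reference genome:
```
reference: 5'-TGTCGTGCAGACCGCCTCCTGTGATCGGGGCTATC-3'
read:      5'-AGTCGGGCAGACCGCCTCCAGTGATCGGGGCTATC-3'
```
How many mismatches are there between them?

The sequences differ at sites 1, 6, 20 (1-based) — 3 in total.

3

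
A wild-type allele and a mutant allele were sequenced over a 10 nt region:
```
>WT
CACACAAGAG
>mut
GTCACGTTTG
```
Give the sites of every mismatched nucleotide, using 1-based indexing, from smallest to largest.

Scanning 1-based: 1: C/G; 2: A/T; 6: A/G; 7: A/T; 8: G/T; 9: A/T.

1, 2, 6, 7, 8, 9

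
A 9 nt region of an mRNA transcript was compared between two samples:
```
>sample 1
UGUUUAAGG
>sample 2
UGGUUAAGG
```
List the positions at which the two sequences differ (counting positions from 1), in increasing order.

3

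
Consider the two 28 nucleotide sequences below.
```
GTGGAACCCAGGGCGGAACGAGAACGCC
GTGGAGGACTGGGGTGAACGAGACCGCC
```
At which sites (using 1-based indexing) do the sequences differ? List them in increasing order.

6, 7, 8, 10, 14, 15, 24

Differences at site 6 (A→G), site 7 (C→G), site 8 (C→A), site 10 (A→T), site 14 (C→G), site 15 (G→T), site 24 (A→C).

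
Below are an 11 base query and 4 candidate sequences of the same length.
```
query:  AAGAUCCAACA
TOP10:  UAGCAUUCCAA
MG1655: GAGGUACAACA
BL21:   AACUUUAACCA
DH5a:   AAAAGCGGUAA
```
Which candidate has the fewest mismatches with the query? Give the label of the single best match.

Hamming distances to query — TOP10: 8; MG1655: 3; BL21: 5; DH5a: 6.
Smallest is MG1655 with 3 mismatches.

MG1655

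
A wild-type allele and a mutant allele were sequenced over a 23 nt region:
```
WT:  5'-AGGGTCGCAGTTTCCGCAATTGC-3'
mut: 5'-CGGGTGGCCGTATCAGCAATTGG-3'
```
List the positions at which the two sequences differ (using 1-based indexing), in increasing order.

Differences at position 1 (A→C), position 6 (C→G), position 9 (A→C), position 12 (T→A), position 15 (C→A), position 23 (C→G).

1, 6, 9, 12, 15, 23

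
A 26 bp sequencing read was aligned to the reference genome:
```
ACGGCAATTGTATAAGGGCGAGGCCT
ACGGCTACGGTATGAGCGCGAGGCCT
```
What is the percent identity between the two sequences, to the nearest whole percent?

Mismatches at positions 6, 8, 9, 14, 17 (1-based): 5 of 26.
Identical positions: 21/26 = 80.77% → 81%.

81%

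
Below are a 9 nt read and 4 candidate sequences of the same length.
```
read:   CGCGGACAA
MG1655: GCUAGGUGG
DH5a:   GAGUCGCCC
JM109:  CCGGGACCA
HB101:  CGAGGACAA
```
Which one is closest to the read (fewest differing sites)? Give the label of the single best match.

MG1655 differs at 8 sites; DH5a differs at 8 sites; JM109 differs at 3 sites; HB101 differs at 1 site. The closest is HB101.

HB101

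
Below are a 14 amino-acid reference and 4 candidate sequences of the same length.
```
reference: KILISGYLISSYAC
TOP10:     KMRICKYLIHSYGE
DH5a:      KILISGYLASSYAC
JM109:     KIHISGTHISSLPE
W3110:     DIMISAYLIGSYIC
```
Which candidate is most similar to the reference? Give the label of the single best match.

TOP10 differs at 7 positions; DH5a differs at 1 position; JM109 differs at 6 positions; W3110 differs at 5 positions. The closest is DH5a.

DH5a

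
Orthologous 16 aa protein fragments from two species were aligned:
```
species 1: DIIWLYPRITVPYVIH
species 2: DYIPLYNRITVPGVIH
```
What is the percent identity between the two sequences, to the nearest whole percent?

75%

Mismatches at positions 2, 4, 7, 13 (1-based): 4 of 16.
Identical positions: 12/16 = 75% → 75%.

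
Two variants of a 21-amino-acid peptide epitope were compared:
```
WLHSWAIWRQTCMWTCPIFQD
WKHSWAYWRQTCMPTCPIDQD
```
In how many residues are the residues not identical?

The sequences differ at residues 2, 7, 14, 19 (1-based) — 4 in total.

4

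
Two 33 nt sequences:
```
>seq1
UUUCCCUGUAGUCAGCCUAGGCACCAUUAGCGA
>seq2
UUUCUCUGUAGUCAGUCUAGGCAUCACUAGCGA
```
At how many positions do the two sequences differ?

4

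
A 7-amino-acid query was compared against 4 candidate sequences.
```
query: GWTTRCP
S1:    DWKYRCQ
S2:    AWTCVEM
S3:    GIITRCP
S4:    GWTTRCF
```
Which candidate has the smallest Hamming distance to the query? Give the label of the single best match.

S4

S1 differs at 4 positions; S2 differs at 5 positions; S3 differs at 2 positions; S4 differs at 1 position. The closest is S4.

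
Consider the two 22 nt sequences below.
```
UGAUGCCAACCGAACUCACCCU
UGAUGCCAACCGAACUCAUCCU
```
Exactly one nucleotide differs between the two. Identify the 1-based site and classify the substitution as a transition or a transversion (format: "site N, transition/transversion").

site 19, transition

The sequences differ only at site 19: C→U (pyrimidine→pyrimidine), a transition.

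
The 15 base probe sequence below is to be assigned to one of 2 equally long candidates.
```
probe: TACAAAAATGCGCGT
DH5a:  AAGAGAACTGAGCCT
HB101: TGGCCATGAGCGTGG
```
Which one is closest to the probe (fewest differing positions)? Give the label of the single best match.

DH5a differs at 6 positions; HB101 differs at 9 positions. The closest is DH5a.

DH5a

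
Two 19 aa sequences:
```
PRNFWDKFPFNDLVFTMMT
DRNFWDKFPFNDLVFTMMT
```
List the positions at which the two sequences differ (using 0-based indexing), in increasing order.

Differences at position 0 (P→D).

0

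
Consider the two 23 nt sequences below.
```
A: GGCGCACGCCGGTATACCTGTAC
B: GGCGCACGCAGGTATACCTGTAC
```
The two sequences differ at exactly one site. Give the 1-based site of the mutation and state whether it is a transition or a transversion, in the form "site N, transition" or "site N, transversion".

site 10, transversion

The sequences differ only at site 10: C→A (pyrimidine→purine), a transversion.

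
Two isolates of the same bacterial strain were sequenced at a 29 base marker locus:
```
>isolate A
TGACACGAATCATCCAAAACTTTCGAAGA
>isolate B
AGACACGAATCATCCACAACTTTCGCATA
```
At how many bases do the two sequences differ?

4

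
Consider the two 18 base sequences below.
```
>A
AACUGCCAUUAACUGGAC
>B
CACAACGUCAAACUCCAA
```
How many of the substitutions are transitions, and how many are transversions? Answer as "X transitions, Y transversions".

Transitions (purine↔purine or pyrimidine↔pyrimidine): 5 G→A, 9 U→C.
Transversions (purine↔pyrimidine): 1 A→C, 4 U→A, 7 C→G, 8 A→U, 10 U→A, 15 G→C, 16 G→C, 18 C→A.

2 transitions, 8 transversions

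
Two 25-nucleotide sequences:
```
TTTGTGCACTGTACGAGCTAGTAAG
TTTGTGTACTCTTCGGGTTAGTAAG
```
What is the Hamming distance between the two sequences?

The sequences differ at sites 7, 11, 13, 16, 18 (1-based) — 5 in total.

5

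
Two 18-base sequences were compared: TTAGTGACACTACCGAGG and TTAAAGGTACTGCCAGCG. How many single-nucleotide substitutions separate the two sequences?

8

Comparing position by position, 8 positions differ: 4 (G/A), 5 (T/A), 7 (A/G), 8 (C/T), 12 (A/G), 15 (G/A), 16 (A/G), 17 (G/C).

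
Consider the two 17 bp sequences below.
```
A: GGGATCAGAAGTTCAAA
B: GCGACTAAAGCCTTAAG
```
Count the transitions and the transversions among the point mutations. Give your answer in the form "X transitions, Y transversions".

Mismatches (1-based):
position 2: G→C (purine→pyrimidine, transversion)
position 5: T→C (pyrimidine→pyrimidine, transition)
position 6: C→T (pyrimidine→pyrimidine, transition)
position 8: G→A (purine→purine, transition)
position 10: A→G (purine→purine, transition)
position 11: G→C (purine→pyrimidine, transversion)
position 12: T→C (pyrimidine→pyrimidine, transition)
position 14: C→T (pyrimidine→pyrimidine, transition)
position 17: A→G (purine→purine, transition)

7 transitions, 2 transversions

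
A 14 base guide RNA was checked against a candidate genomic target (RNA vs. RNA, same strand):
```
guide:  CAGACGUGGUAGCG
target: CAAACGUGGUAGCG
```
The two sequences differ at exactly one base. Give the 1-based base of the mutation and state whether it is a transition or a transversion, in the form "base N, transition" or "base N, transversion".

base 3, transition

The sequences differ only at base 3: G→A (purine→purine), a transition.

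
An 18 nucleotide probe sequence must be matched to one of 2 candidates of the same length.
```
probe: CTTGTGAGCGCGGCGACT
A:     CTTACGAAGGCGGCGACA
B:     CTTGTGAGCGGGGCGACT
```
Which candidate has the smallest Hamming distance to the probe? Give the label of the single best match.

B

Hamming distances to probe — A: 5; B: 1.
Smallest is B with 1 mismatch.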